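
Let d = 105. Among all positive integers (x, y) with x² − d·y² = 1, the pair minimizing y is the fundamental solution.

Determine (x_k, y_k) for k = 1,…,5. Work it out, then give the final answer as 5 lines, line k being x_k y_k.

d=105: √d = [10; 4,20] (ℓ=2, even), read p_1/q_1
i=0: a=10 ⇒ p=10, q=1
i=1: a=4 ⇒ p=41, q=4
→ (41, 4).  Check: 41²=1681, 105·4²=1680, difference 1.
(x_2, y_2) = (41·41 + 105·4·4, 41·4 + 4·41) = (3361, 328)
(x_3, y_3) = (41·3361 + 105·4·328, 41·328 + 4·3361) = (275561, 26892)
(x_4, y_4) = (41·275561 + 105·4·26892, 41·26892 + 4·275561) = (22592641, 2204816)
(x_5, y_5) = (41·22592641 + 105·4·2204816, 41·2204816 + 4·22592641) = (1852321001, 180768020)

41 4
3361 328
275561 26892
22592641 2204816
1852321001 180768020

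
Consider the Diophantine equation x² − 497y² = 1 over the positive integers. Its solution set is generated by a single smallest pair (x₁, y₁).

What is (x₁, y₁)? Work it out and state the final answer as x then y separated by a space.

√497 → a₀=22, period (3,2,2,5,6,5,2,2,3,44); ℓ=10 even so k=9
step 0: (22, 1)  from 22·(1,0) + (0,1)
…
step 8: (352750, 15823)  from 2·(143637,6443) + (65476,2937)
step 9: (1201887, 53912)  from 3·(352750,15823) + (143637,6443)
(x₁, y₁) = (1201887, 53912);  1201887² − 497·53912² = 1 ✓

1201887 53912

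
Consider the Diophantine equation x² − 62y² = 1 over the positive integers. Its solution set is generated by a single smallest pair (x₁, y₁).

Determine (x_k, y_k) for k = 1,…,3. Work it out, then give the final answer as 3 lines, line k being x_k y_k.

√62 → a₀=7, period (1,6,1,14); ℓ=4 even so k=3
a_0=7:  p_0=7·1+0=7,  q_0=7·0+1=1
a_1=1:  p_1=1·7+1=8,  q_1=1·1+0=1
a_2=6:  p_2=6·8+7=55,  q_2=6·1+1=7
a_3=1:  p_3=1·55+8=63,  q_3=1·7+1=8
(x₁, y₁) = (63, 8);  63² − 62·8² = 1 ✓
n=2: (63,8)∘(63,8) = (63·63+62·8·8, 63·8+8·63) = (7937,1008)
n=3: (7937,1008)∘(63,8) = (63·7937+62·8·1008, 63·1008+8·7937) = (999999,127000)

63 8
7937 1008
999999 127000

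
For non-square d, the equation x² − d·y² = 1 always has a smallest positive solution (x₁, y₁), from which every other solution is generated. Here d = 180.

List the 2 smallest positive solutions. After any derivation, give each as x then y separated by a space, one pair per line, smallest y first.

161 12
51841 3864

√180 = [13; 2,2,2,26, …], period ℓ=4 (even) → k=3
step 0: (13, 1)  from 13·(1,0) + (0,1)
…
step 2: (67, 5)  from 2·(27,2) + (13,1)
step 3: (161, 12)  from 2·(67,5) + (27,2)
(x₁, y₁) = (161, 12);  161² − 180·12² = 1 ✓
k=2:  x_2 = 161·161+180·12·12 = 51841,  y_2 = 161·12+12·161 = 3864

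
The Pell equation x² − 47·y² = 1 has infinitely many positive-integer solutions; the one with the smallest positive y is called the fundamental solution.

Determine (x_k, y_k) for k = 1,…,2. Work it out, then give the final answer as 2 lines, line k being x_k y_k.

48 7
4607 672

√47 = [6; 1,5,1,12, …], period ℓ=4 (even) → k=3
step 0: (6, 1)  from 6·(1,0) + (0,1)
step 1: (7, 1)  from 1·(6,1) + (1,0)
step 2: (41, 6)  from 5·(7,1) + (6,1)
step 3: (48, 7)  from 1·(41,6) + (7,1)
fundamental: x₁=48, y₁=7  (since 2304 − 47·49 = 1)
(x_2, y_2) = (48·48 + 47·7·7, 48·7 + 7·48) = (4607, 672)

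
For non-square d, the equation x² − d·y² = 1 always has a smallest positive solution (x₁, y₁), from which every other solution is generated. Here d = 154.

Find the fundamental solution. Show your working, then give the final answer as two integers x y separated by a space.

21295 1716

[12; 2,2,3,1,2,1,3,2,2,24] for √154; ℓ=10 ⇒ convergent index 9
i=0: a=12 ⇒ p=12, q=1
i=1: a=2 ⇒ p=25, q=2
…
i=3: a=3 ⇒ p=211, q=17
…
i=5: a=2 ⇒ p=757, q=61
…
i=8: a=2 ⇒ p=8724, q=703
i=9: a=2 ⇒ p=21295, q=1716
fundamental: x₁=21295, y₁=1716  (since 453477025 − 154·2944656 = 1)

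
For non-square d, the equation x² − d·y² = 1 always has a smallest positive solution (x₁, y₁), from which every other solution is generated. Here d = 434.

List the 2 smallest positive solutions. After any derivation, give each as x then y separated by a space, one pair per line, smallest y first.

√434 = [20; 1,4,1,40, …], period ℓ=4 (even) → k=3
k=0  a_k=20  p_k/q_k = 20/1
k=1  a_k=1  p_k/q_k = 21/1
k=2  a_k=4  p_k/q_k = 104/5
k=3  a_k=1  p_k/q_k = 125/6
(x₁, y₁) = (125, 6);  125² − 434·6² = 1 ✓
(125+6√434)^2 = 31249 + 1500√434

125 6
31249 1500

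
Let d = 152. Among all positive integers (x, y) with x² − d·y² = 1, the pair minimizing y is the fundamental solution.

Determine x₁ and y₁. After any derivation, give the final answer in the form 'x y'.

37 3

√152 → a₀=12, period (3,24); ℓ=2 even so k=1
k=0  a_k=12  p_k/q_k = 12/1
k=1  a_k=3  p_k/q_k = 37/3
fundamental: x₁=37, y₁=3  (since 1369 − 152·9 = 1)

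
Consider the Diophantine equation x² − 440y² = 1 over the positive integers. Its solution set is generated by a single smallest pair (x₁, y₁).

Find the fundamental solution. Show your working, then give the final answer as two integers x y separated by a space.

d=440: √d = [20; 1,40] (ℓ=2, even), read p_1/q_1
step 0: (20, 1)  from 20·(1,0) + (0,1)
step 1: (21, 1)  from 1·(20,1) + (1,0)
fundamental: x₁=21, y₁=1  (since 441 − 440·1 = 1)

21 1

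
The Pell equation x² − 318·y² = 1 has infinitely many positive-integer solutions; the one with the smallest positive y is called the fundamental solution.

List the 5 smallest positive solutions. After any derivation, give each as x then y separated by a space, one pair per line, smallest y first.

107 6
22897 1284
4899851 274770
1048545217 58799496
224383776587 12582817374

√318 = [17; 1,4,1,34, …], period ℓ=4 (even) → k=3
step 0: (17, 1)  from 17·(1,0) + (0,1)
…
step 2: (89, 5)  from 4·(18,1) + (17,1)
step 3: (107, 6)  from 1·(89,5) + (18,1)
(x₁, y₁) = (107, 6);  107² − 318·6² = 1 ✓
k=2:  x_2 = 107·107+318·6·6 = 22897,  y_2 = 107·6+6·107 = 1284
k=3:  x_3 = 107·22897+318·6·1284 = 4899851,  y_3 = 107·1284+6·22897 = 274770
k=4:  x_4 = 107·4899851+318·6·274770 = 1048545217,  y_4 = 107·274770+6·4899851 = 58799496
k=5:  x_5 = 107·1048545217+318·6·58799496 = 224383776587,  y_5 = 107·58799496+6·1048545217 = 12582817374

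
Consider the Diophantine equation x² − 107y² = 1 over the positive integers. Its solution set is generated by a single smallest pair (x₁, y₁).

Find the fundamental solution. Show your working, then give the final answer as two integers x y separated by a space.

962 93

[10; 2,1,9,1,2,20] for √107; ℓ=6 ⇒ convergent index 5
i=0: a=10 ⇒ p=10, q=1
…
i=2: a=1 ⇒ p=31, q=3
…
i=4: a=1 ⇒ p=331, q=32
i=5: a=2 ⇒ p=962, q=93
fundamental: x₁=962, y₁=93  (since 925444 − 107·8649 = 1)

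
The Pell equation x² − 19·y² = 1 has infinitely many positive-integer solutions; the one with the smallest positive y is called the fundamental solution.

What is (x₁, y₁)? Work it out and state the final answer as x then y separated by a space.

170 39

d=19: √d = [4; 2,1,3,1,2,8] (ℓ=6, even), read p_5/q_5
step 0: (4, 1)  from 4·(1,0) + (0,1)
step 1: (9, 2)  from 2·(4,1) + (1,0)
…
step 4: (61, 14)  from 1·(48,11) + (13,3)
step 5: (170, 39)  from 2·(61,14) + (48,11)
fundamental: x₁=170, y₁=39  (since 28900 − 19·1521 = 1)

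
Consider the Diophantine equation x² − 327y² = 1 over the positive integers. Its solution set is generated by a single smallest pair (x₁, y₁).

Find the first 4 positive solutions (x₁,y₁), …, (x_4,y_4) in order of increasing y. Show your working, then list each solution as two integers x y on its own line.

217 12
94177 5208
40872601 2260260
17738614657 980947632

[18; 12,36] for √327; ℓ=2 ⇒ convergent index 1
k=0  a_k=18  p_k/q_k = 18/1
k=1  a_k=12  p_k/q_k = 217/12
→ (217, 12).  Check: 217²=47089, 327·12²=47088, difference 1.
n=2: (217,12)∘(217,12) = (217·217+327·12·12, 217·12+12·217) = (94177,5208)
n=3: (94177,5208)∘(217,12) = (217·94177+327·12·5208, 217·5208+12·94177) = (40872601,2260260)
n=4: (40872601,2260260)∘(217,12) = (217·40872601+327·12·2260260, 217·2260260+12·40872601) = (17738614657,980947632)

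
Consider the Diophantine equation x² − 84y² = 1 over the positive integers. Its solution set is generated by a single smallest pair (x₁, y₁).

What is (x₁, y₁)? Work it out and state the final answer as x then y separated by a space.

√84 = [9; 6,18, …], period ℓ=2 (even) → k=1
step 0: (9, 1)  from 9·(1,0) + (0,1)
step 1: (55, 6)  from 6·(9,1) + (1,0)
fundamental: x₁=55, y₁=6  (since 3025 − 84·36 = 1)

55 6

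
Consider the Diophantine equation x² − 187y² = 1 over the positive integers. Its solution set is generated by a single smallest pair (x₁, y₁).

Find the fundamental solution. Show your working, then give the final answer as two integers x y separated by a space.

√187 = [13; 1,2,13,2,1,26, …], period ℓ=6 (even) → k=5
a_0=13:  p_0=13·1+0=13,  q_0=13·0+1=1
…
a_4=2:  p_4=2·547+41=1135,  q_4=2·40+3=83
a_5=1:  p_5=1·1135+547=1682,  q_5=1·83+40=123
→ (1682, 123).  Check: 1682²=2829124, 187·123²=2829123, difference 1.

1682 123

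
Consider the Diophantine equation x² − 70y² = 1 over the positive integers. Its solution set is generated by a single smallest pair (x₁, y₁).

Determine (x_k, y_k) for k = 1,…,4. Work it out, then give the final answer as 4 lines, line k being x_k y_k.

251 30
126001 15060
63252251 7560090
31752504001 3795150120

[8; 2,1,2,1,2,16] for √70; ℓ=6 ⇒ convergent index 5
step 0: (8, 1)  from 8·(1,0) + (0,1)
step 1: (17, 2)  from 2·(8,1) + (1,0)
…
step 3: (67, 8)  from 2·(25,3) + (17,2)
step 4: (92, 11)  from 1·(67,8) + (25,3)
step 5: (251, 30)  from 2·(92,11) + (67,8)
(x₁, y₁) = (251, 30);  251² − 70·30² = 1 ✓
n=2: (251,30)∘(251,30) = (251·251+70·30·30, 251·30+30·251) = (126001,15060)
n=3: (126001,15060)∘(251,30) = (251·126001+70·30·15060, 251·15060+30·126001) = (63252251,7560090)
n=4: (63252251,7560090)∘(251,30) = (251·63252251+70·30·7560090, 251·7560090+30·63252251) = (31752504001,3795150120)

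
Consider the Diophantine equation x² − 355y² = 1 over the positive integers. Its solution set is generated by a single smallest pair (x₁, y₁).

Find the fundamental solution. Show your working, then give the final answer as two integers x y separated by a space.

954809 50676

d=355: √d = [18; 1,5,3,3,1,6,1,3,3,5,1,36] (ℓ=12, even), read p_11/q_11
i=0: a=18 ⇒ p=18, q=1
i=1: a=1 ⇒ p=19, q=1
i=2: a=5 ⇒ p=113, q=6
i=3: a=3 ⇒ p=358, q=19
i=4: a=3 ⇒ p=1187, q=63
…
i=6: a=6 ⇒ p=10457, q=555
i=7: a=1 ⇒ p=12002, q=637
i=8: a=3 ⇒ p=46463, q=2466
i=9: a=3 ⇒ p=151391, q=8035
i=10: a=5 ⇒ p=803418, q=42641
i=11: a=1 ⇒ p=954809, q=50676
fundamental: x₁=954809, y₁=50676  (since 911660226481 − 355·2568056976 = 1)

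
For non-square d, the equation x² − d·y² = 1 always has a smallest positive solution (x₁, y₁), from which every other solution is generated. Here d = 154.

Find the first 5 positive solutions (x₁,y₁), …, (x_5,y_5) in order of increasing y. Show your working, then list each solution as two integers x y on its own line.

21295 1716
906954049 73084440
38627172925615 3112666297884
1645131293994988801 132568457553795120
70066141772619400108975 5646090604103467862916

√154 → a₀=12, period (2,2,3,1,2,1,3,2,2,24); ℓ=10 even so k=9
step 0: (12, 1)  from 12·(1,0) + (0,1)
step 1: (25, 2)  from 2·(12,1) + (1,0)
step 2: (62, 5)  from 2·(25,2) + (12,1)
step 3: (211, 17)  from 3·(62,5) + (25,2)
step 4: (273, 22)  from 1·(211,17) + (62,5)
step 5: (757, 61)  from 2·(273,22) + (211,17)
…
step 7: (3847, 310)  from 3·(1030,83) + (757,61)
step 8: (8724, 703)  from 2·(3847,310) + (1030,83)
step 9: (21295, 1716)  from 2·(8724,703) + (3847,310)
→ (21295, 1716).  Check: 21295²=453477025, 154·1716²=453477024, difference 1.
k=2:  x_2 = 21295·21295+154·1716·1716 = 906954049,  y_2 = 21295·1716+1716·21295 = 73084440
k=3:  x_3 = 21295·906954049+154·1716·73084440 = 38627172925615,  y_3 = 21295·73084440+1716·906954049 = 3112666297884
k=4:  x_4 = 21295·38627172925615+154·1716·3112666297884 = 1645131293994988801,  y_4 = 21295·3112666297884+1716·38627172925615 = 132568457553795120
k=5:  x_5 = 21295·1645131293994988801+154·1716·132568457553795120 = 70066141772619400108975,  y_5 = 21295·132568457553795120+1716·1645131293994988801 = 5646090604103467862916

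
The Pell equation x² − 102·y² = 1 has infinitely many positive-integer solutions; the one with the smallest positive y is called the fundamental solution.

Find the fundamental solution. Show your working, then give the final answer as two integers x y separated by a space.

[10; 10,20] for √102; ℓ=2 ⇒ convergent index 1
step 0: (10, 1)  from 10·(1,0) + (0,1)
step 1: (101, 10)  from 10·(10,1) + (1,0)
(x₁, y₁) = (101, 10);  101² − 102·10² = 1 ✓

101 10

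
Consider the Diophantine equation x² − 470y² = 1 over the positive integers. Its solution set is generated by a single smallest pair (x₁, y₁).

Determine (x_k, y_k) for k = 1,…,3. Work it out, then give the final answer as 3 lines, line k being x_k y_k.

√470 → a₀=21, period (1,2,8,2,1,42); ℓ=6 even so k=5
i=0: a=21 ⇒ p=21, q=1
i=1: a=1 ⇒ p=22, q=1
i=2: a=2 ⇒ p=65, q=3
i=3: a=8 ⇒ p=542, q=25
i=4: a=2 ⇒ p=1149, q=53
i=5: a=1 ⇒ p=1691, q=78
fundamental: x₁=1691, y₁=78  (since 2859481 − 470·6084 = 1)
(1691+78√470)^2 = 5718961 + 263796√470
(1691+78√470)^3 = 19341524411 + 892157994√470

1691 78
5718961 263796
19341524411 892157994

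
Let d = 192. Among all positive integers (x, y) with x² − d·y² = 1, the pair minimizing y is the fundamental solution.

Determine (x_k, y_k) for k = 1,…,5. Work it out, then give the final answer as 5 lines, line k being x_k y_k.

√192 → a₀=13, period (1,5,1,26); ℓ=4 even so k=3
k=0  a_k=13  p_k/q_k = 13/1
…
k=2  a_k=5  p_k/q_k = 83/6
k=3  a_k=1  p_k/q_k = 97/7
fundamental: x₁=97, y₁=7  (since 9409 − 192·49 = 1)
n=2: (97,7)∘(97,7) = (97·97+192·7·7, 97·7+7·97) = (18817,1358)
n=3: (18817,1358)∘(97,7) = (97·18817+192·7·1358, 97·1358+7·18817) = (3650401,263445)
n=4: (3650401,263445)∘(97,7) = (97·3650401+192·7·263445, 97·263445+7·3650401) = (708158977,51106972)
n=5: (708158977,51106972)∘(97,7) = (97·708158977+192·7·51106972, 97·51106972+7·708158977) = (137379191137,9914489123)

97 7
18817 1358
3650401 263445
708158977 51106972
137379191137 9914489123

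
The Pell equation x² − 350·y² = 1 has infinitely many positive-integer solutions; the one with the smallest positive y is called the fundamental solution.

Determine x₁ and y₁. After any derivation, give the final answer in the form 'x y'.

√350 = [18; 1,2,2,2,1,36, …], period ℓ=6 (even) → k=5
a_0=18:  p_0=18·1+0=18,  q_0=18·0+1=1
a_1=1:  p_1=1·18+1=19,  q_1=1·1+0=1
…
a_3=2:  p_3=2·56+19=131,  q_3=2·3+1=7
a_4=2:  p_4=2·131+56=318,  q_4=2·7+3=17
a_5=1:  p_5=1·318+131=449,  q_5=1·17+7=24
fundamental: x₁=449, y₁=24  (since 201601 − 350·576 = 1)

449 24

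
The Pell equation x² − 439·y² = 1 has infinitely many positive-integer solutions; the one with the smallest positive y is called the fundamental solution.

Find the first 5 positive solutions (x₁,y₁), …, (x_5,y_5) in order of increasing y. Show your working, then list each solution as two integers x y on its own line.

440 21
387199 18480
340734680 16262379
299846131201 14310875040
263864254722200 12593553772821

d=439: √d = [20; 1,19,1,40] (ℓ=4, even), read p_3/q_3
i=0: a=20 ⇒ p=20, q=1
…
i=2: a=19 ⇒ p=419, q=20
i=3: a=1 ⇒ p=440, q=21
(x₁, y₁) = (440, 21);  440² − 439·21² = 1 ✓
(x_2, y_2) = (440·440 + 439·21·21, 440·21 + 21·440) = (387199, 18480)
(x_3, y_3) = (440·387199 + 439·21·18480, 440·18480 + 21·387199) = (340734680, 16262379)
(x_4, y_4) = (440·340734680 + 439·21·16262379, 440·16262379 + 21·340734680) = (299846131201, 14310875040)
(x_5, y_5) = (440·299846131201 + 439·21·14310875040, 440·14310875040 + 21·299846131201) = (263864254722200, 12593553772821)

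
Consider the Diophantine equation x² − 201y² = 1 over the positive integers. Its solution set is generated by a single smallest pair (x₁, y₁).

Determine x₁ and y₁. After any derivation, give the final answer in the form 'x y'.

515095 36332

[14; 5,1,1,1,2,…,1,5,28] for √201; ℓ=14 ⇒ convergent index 13
i=0: a=14 ⇒ p=14, q=1
…
i=2: a=1 ⇒ p=85, q=6
…
i=4: a=1 ⇒ p=241, q=17
i=5: a=2 ⇒ p=638, q=45
i=6: a=1 ⇒ p=879, q=62
i=7: a=8 ⇒ p=7670, q=541
…
i=9: a=2 ⇒ p=24768, q=1747
i=10: a=1 ⇒ p=33317, q=2350
…
i=12: a=1 ⇒ p=91402, q=6447
i=13: a=5 ⇒ p=515095, q=36332
→ (515095, 36332).  Check: 515095²=265322859025, 201·36332²=265322859024, difference 1.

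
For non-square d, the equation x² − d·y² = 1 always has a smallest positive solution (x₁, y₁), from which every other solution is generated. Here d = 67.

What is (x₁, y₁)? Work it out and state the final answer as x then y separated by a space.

[8; 5,2,1,1,7,1,1,2,5,16] for √67; ℓ=10 ⇒ convergent index 9
k=0  a_k=8  p_k/q_k = 8/1
k=1  a_k=5  p_k/q_k = 41/5
k=2  a_k=2  p_k/q_k = 90/11
k=3  a_k=1  p_k/q_k = 131/16
k=4  a_k=1  p_k/q_k = 221/27
k=5  a_k=7  p_k/q_k = 1678/205
…
k=7  a_k=1  p_k/q_k = 3577/437
k=8  a_k=2  p_k/q_k = 9053/1106
k=9  a_k=5  p_k/q_k = 48842/5967
fundamental: x₁=48842, y₁=5967  (since 2385540964 − 67·35605089 = 1)

48842 5967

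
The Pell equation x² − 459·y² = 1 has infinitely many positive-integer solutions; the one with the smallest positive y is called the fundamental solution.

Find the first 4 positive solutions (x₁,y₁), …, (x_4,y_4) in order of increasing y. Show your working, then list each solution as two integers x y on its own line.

√459 = [21; 2,2,1,4,21,4,1,2,2,42, …], period ℓ=10 (even) → k=9
step 0: (21, 1)  from 21·(1,0) + (0,1)
step 1: (43, 2)  from 2·(21,1) + (1,0)
step 2: (107, 5)  from 2·(43,2) + (21,1)
step 3: (150, 7)  from 1·(107,5) + (43,2)
…
step 5: (14997, 700)  from 21·(707,33) + (150,7)
…
step 7: (75692, 3533)  from 1·(60695,2833) + (14997,700)
step 8: (212079, 9899)  from 2·(75692,3533) + (60695,2833)
step 9: (499850, 23331)  from 2·(212079,9899) + (75692,3533)
→ (499850, 23331).  Check: 499850²=249850022500, 459·23331²=249850022499, difference 1.
(499850+23331√459)^2 = 499700044999 + 23324000700√459
(499850+23331√459)^3 = 499550134985000450 + 23317003499766669√459
(499850+23331√459)^4 = 499400269944005249820001 + 23310008398693414998600√459

499850 23331
499700044999 23324000700
499550134985000450 23317003499766669
499400269944005249820001 23310008398693414998600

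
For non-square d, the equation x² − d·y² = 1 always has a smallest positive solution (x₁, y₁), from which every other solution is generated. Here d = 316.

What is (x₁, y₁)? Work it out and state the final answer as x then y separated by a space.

12799 720

d=316: √d = [17; 1,3,2,8,2,3,1,34] (ℓ=8, even), read p_7/q_7
k=0  a_k=17  p_k/q_k = 17/1
k=1  a_k=1  p_k/q_k = 18/1
…
k=3  a_k=2  p_k/q_k = 160/9
…
k=5  a_k=2  p_k/q_k = 2862/161
k=6  a_k=3  p_k/q_k = 9937/559
k=7  a_k=1  p_k/q_k = 12799/720
→ (12799, 720).  Check: 12799²=163814401, 316·720²=163814400, difference 1.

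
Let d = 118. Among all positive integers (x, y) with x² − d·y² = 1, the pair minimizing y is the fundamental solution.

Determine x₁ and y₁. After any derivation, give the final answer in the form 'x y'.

306917 28254

√118 = [10; 1,6,3,2,10,2,3,6,1,20, …], period ℓ=10 (even) → k=9
step 0: (10, 1)  from 10·(1,0) + (0,1)
step 1: (11, 1)  from 1·(10,1) + (1,0)
step 2: (76, 7)  from 6·(11,1) + (10,1)
step 3: (239, 22)  from 3·(76,7) + (11,1)
…
step 5: (5779, 532)  from 10·(554,51) + (239,22)
step 6: (12112, 1115)  from 2·(5779,532) + (554,51)
step 7: (42115, 3877)  from 3·(12112,1115) + (5779,532)
step 8: (264802, 24377)  from 6·(42115,3877) + (12112,1115)
step 9: (306917, 28254)  from 1·(264802,24377) + (42115,3877)
→ (306917, 28254).  Check: 306917²=94198044889, 118·28254²=94198044888, difference 1.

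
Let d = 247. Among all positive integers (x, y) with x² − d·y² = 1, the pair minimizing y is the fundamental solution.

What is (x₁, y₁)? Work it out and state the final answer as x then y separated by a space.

85292 5427

√247 → a₀=15, period (1,2,1,1,9,1,9,1,1,2,1,30); ℓ=12 even so k=11
i=0: a=15 ⇒ p=15, q=1
…
i=4: a=1 ⇒ p=110, q=7
i=5: a=9 ⇒ p=1053, q=67
…
i=10: a=2 ⇒ p=61089, q=3887
i=11: a=1 ⇒ p=85292, q=5427
fundamental: x₁=85292, y₁=5427  (since 7274725264 − 247·29452329 = 1)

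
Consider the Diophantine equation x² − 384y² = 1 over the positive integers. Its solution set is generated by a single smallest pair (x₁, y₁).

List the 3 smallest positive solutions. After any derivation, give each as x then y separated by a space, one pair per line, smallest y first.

[19; 1,1,2,9,2,1,1,38] for √384; ℓ=8 ⇒ convergent index 7
k=0  a_k=19  p_k/q_k = 19/1
k=1  a_k=1  p_k/q_k = 20/1
…
k=4  a_k=9  p_k/q_k = 921/47
…
k=6  a_k=1  p_k/q_k = 2861/146
k=7  a_k=1  p_k/q_k = 4801/245
(x₁, y₁) = (4801, 245);  4801² − 384·245² = 1 ✓
n=2: (4801,245)∘(4801,245) = (4801·4801+384·245·245, 4801·245+245·4801) = (46099201,2352490)
n=3: (46099201,2352490)∘(4801,245) = (4801·46099201+384·245·2352490, 4801·2352490+245·46099201) = (442644523201,22588608735)

4801 245
46099201 2352490
442644523201 22588608735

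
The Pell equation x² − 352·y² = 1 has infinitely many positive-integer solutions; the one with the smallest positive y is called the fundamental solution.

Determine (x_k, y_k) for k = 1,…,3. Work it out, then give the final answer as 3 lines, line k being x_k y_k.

√352 → a₀=18, period (1,3,5,9,5,3,1,36); ℓ=8 even so k=7
k=0  a_k=18  p_k/q_k = 18/1
…
k=3  a_k=5  p_k/q_k = 394/21
k=4  a_k=9  p_k/q_k = 3621/193
…
k=6  a_k=3  p_k/q_k = 59118/3151
k=7  a_k=1  p_k/q_k = 77617/4137
→ (77617, 4137).  Check: 77617²=6024398689, 352·4137²=6024398688, difference 1.
k=2:  x_2 = 77617·77617+352·4137·4137 = 12048797377,  y_2 = 77617·4137+4137·77617 = 642203058
k=3:  x_3 = 77617·12048797377+352·4137·642203058 = 1870383011943601,  y_3 = 77617·642203058+4137·12048797377 = 99691749501435

77617 4137
12048797377 642203058
1870383011943601 99691749501435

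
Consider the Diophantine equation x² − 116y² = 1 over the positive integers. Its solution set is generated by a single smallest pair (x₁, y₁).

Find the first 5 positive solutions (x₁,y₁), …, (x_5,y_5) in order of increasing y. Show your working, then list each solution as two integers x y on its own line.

√116 = [10; 1,3,2,1,4,1,2,3,1,20, …], period ℓ=10 (even) → k=9
k=0  a_k=10  p_k/q_k = 10/1
…
k=2  a_k=3  p_k/q_k = 43/4
k=3  a_k=2  p_k/q_k = 97/9
k=4  a_k=1  p_k/q_k = 140/13
k=5  a_k=4  p_k/q_k = 657/61
k=6  a_k=1  p_k/q_k = 797/74
…
k=8  a_k=3  p_k/q_k = 7550/701
k=9  a_k=1  p_k/q_k = 9801/910
→ (9801, 910).  Check: 9801²=96059601, 116·910²=96059600, difference 1.
n=2: (9801,910)∘(9801,910) = (9801·9801+116·910·910, 9801·910+910·9801) = (192119201,17837820)
n=3: (192119201,17837820)∘(9801,910) = (9801·192119201+116·910·17837820, 9801·17837820+910·192119201) = (3765920568201,349656946730)
n=4: (3765920568201,349656946730)∘(9801,910) = (9801·3765920568201+116·910·349656946730, 9801·349656946730+910·3765920568201) = (73819574785756801,6853975451963640)
n=5: (73819574785756801,6853975451963640)∘(9801,910) = (9801·73819574785756801+116·910·6853975451963640, 9801·6853975451963640+910·73819574785756801) = (1447011301184484245001,134351626459734324550)

9801 910
192119201 17837820
3765920568201 349656946730
73819574785756801 6853975451963640
1447011301184484245001 134351626459734324550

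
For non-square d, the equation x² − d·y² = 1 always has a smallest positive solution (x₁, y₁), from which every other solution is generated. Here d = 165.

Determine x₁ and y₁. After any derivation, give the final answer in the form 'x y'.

1079 84

√165 → a₀=12, period (1,5,2,5,1,24); ℓ=6 even so k=5
i=0: a=12 ⇒ p=12, q=1
i=1: a=1 ⇒ p=13, q=1
…
i=3: a=2 ⇒ p=167, q=13
i=4: a=5 ⇒ p=912, q=71
i=5: a=1 ⇒ p=1079, q=84
(x₁, y₁) = (1079, 84);  1079² − 165·84² = 1 ✓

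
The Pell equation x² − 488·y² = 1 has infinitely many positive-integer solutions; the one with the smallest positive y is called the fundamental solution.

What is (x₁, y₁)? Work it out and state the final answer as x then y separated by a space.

√488 → a₀=22, period (11,44); ℓ=2 even so k=1
step 0: (22, 1)  from 22·(1,0) + (0,1)
step 1: (243, 11)  from 11·(22,1) + (1,0)
fundamental: x₁=243, y₁=11  (since 59049 − 488·121 = 1)

243 11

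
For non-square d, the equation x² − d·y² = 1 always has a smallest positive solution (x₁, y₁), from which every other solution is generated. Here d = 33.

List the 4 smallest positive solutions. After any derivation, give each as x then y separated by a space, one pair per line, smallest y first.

23 4
1057 184
48599 8460
2234497 388976

√33 = [5; 1,2,1,10, …], period ℓ=4 (even) → k=3
a_0=5:  p_0=5·1+0=5,  q_0=5·0+1=1
…
a_2=2:  p_2=2·6+5=17,  q_2=2·1+1=3
a_3=1:  p_3=1·17+6=23,  q_3=1·3+1=4
(x₁, y₁) = (23, 4);  23² − 33·4² = 1 ✓
(23+4√33)^2 = 1057 + 184√33
(23+4√33)^3 = 48599 + 8460√33
(23+4√33)^4 = 2234497 + 388976√33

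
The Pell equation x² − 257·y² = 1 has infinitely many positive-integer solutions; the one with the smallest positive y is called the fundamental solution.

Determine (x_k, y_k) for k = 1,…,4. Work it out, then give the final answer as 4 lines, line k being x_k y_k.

513 32
526337 32832
540021249 33685600
554061275137 34561392768

√257 → a₀=16, period (32); ℓ=1 odd so k=1
k=0  a_k=16  p_k/q_k = 16/1
k=1  a_k=32  p_k/q_k = 513/32
(x₁, y₁) = (513, 32);  513² − 257·32² = 1 ✓
k=2:  x_2 = 513·513+257·32·32 = 526337,  y_2 = 513·32+32·513 = 32832
k=3:  x_3 = 513·526337+257·32·32832 = 540021249,  y_3 = 513·32832+32·526337 = 33685600
k=4:  x_4 = 513·540021249+257·32·33685600 = 554061275137,  y_4 = 513·33685600+32·540021249 = 34561392768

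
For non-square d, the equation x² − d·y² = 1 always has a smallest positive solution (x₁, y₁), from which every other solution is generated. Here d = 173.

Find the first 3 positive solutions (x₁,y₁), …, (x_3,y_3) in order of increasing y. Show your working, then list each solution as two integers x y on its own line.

2499849 190060
12498490045601 950242601880
62488675684008728649 4750926036134042180

[13; 6,1,1,6,26] for √173; ℓ=5 ⇒ convergent index 9
i=0: a=13 ⇒ p=13, q=1
i=1: a=6 ⇒ p=79, q=6
i=2: a=1 ⇒ p=92, q=7
i=3: a=1 ⇒ p=171, q=13
i=4: a=6 ⇒ p=1118, q=85
i=5: a=26 ⇒ p=29239, q=2223
i=6: a=6 ⇒ p=176552, q=13423
i=7: a=1 ⇒ p=205791, q=15646
i=8: a=1 ⇒ p=382343, q=29069
i=9: a=6 ⇒ p=2499849, q=190060
fundamental: x₁=2499849, y₁=190060  (since 6249245022801 − 173·36122803600 = 1)
n=2: (2499849,190060)∘(2499849,190060) = (2499849·2499849+173·190060·190060, 2499849·190060+190060·2499849) = (12498490045601,950242601880)
n=3: (12498490045601,950242601880)∘(2499849,190060) = (2499849·12498490045601+173·190060·950242601880, 2499849·950242601880+190060·12498490045601) = (62488675684008728649,4750926036134042180)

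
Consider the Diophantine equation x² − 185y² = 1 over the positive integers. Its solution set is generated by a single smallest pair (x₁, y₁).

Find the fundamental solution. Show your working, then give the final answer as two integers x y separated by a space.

9249 680

√185 = [13; 1,1,1,1,26, …], period ℓ=5 (odd) → k=9
k=0  a_k=13  p_k/q_k = 13/1
k=1  a_k=1  p_k/q_k = 14/1
…
k=5  a_k=26  p_k/q_k = 1809/133
…
k=8  a_k=1  p_k/q_k = 5563/409
k=9  a_k=1  p_k/q_k = 9249/680
→ (9249, 680).  Check: 9249²=85544001, 185·680²=85544000, difference 1.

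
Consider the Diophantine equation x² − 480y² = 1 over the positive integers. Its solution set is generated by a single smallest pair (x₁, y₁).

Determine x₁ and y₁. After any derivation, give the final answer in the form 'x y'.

241 11

√480 → a₀=21, period (1,9,1,42); ℓ=4 even so k=3
step 0: (21, 1)  from 21·(1,0) + (0,1)
…
step 2: (219, 10)  from 9·(22,1) + (21,1)
step 3: (241, 11)  from 1·(219,10) + (22,1)
(x₁, y₁) = (241, 11);  241² − 480·11² = 1 ✓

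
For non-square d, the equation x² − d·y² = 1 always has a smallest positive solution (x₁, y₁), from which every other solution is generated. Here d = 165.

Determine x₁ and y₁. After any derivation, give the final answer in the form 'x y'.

1079 84

d=165: √d = [12; 1,5,2,5,1,24] (ℓ=6, even), read p_5/q_5
a_0=12:  p_0=12·1+0=12,  q_0=12·0+1=1
a_1=1:  p_1=1·12+1=13,  q_1=1·1+0=1
a_2=5:  p_2=5·13+12=77,  q_2=5·1+1=6
a_3=2:  p_3=2·77+13=167,  q_3=2·6+1=13
a_4=5:  p_4=5·167+77=912,  q_4=5·13+6=71
a_5=1:  p_5=1·912+167=1079,  q_5=1·71+13=84
fundamental: x₁=1079, y₁=84  (since 1164241 − 165·7056 = 1)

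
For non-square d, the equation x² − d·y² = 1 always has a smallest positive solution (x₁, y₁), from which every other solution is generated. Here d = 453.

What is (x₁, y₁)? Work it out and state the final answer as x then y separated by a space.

1653751 77700

√453 → a₀=21, period (3,1,1,10,14,10,1,1,3,42); ℓ=10 even so k=9
a_0=21:  p_0=21·1+0=21,  q_0=21·0+1=1
…
a_2=1:  p_2=1·64+21=85,  q_2=1·3+1=4
a_3=1:  p_3=1·85+64=149,  q_3=1·4+3=7
a_4=10:  p_4=10·149+85=1575,  q_4=10·7+4=74
a_5=14:  p_5=14·1575+149=22199,  q_5=14·74+7=1043
…
a_7=1:  p_7=1·223565+22199=245764,  q_7=1·10504+1043=11547
a_8=1:  p_8=1·245764+223565=469329,  q_8=1·11547+10504=22051
a_9=3:  p_9=3·469329+245764=1653751,  q_9=3·22051+11547=77700
→ (1653751, 77700).  Check: 1653751²=2734892370001, 453·77700²=2734892370000, difference 1.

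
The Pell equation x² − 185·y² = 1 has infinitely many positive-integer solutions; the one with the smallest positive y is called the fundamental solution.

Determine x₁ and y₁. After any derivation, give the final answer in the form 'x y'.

√185 = [13; 1,1,1,1,26, …], period ℓ=5 (odd) → k=9
i=0: a=13 ⇒ p=13, q=1
…
i=2: a=1 ⇒ p=27, q=2
i=3: a=1 ⇒ p=41, q=3
…
i=8: a=1 ⇒ p=5563, q=409
i=9: a=1 ⇒ p=9249, q=680
fundamental: x₁=9249, y₁=680  (since 85544001 − 185·462400 = 1)

9249 680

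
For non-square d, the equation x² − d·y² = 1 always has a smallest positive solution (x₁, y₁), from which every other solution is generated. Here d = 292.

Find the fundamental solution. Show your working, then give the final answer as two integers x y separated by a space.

√292 = [17; 11,2,1,3,8,3,1,2,11,34, …], period ℓ=10 (even) → k=9
i=0: a=17 ⇒ p=17, q=1
i=1: a=11 ⇒ p=188, q=11
…
i=4: a=3 ⇒ p=2136, q=125
…
i=8: a=2 ⇒ p=200767, q=11749
i=9: a=11 ⇒ p=2281249, q=133500
fundamental: x₁=2281249, y₁=133500  (since 5204097000001 − 292·17822250000 = 1)

2281249 133500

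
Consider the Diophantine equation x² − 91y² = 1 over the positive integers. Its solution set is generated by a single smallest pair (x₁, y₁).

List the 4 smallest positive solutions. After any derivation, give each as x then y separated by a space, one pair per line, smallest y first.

1574 165
4954951 519420
15598184174 1635133995
49103078824801 5147401296840

√91 → a₀=9, period (1,1,5,1,5,1,1,18); ℓ=8 even so k=7
k=0  a_k=9  p_k/q_k = 9/1
…
k=5  a_k=5  p_k/q_k = 725/76
k=6  a_k=1  p_k/q_k = 849/89
k=7  a_k=1  p_k/q_k = 1574/165
→ (1574, 165).  Check: 1574²=2477476, 91·165²=2477475, difference 1.
(x_2, y_2) = (1574·1574 + 91·165·165, 1574·165 + 165·1574) = (4954951, 519420)
(x_3, y_3) = (1574·4954951 + 91·165·519420, 1574·519420 + 165·4954951) = (15598184174, 1635133995)
(x_4, y_4) = (1574·15598184174 + 91·165·1635133995, 1574·1635133995 + 165·15598184174) = (49103078824801, 5147401296840)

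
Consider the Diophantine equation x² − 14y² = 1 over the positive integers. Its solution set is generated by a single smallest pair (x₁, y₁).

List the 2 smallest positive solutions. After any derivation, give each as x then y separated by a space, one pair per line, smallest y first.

15 4
449 120

√14 → a₀=3, period (1,2,1,6); ℓ=4 even so k=3
step 0: (3, 1)  from 3·(1,0) + (0,1)
…
step 2: (11, 3)  from 2·(4,1) + (3,1)
step 3: (15, 4)  from 1·(11,3) + (4,1)
→ (15, 4).  Check: 15²=225, 14·4²=224, difference 1.
(15+4√14)^2 = 449 + 120√14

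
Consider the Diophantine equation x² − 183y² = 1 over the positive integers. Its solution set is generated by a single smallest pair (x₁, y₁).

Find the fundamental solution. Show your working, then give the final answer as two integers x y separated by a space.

487 36

√183 = [13; 1,1,8,1,1,26, …], period ℓ=6 (even) → k=5
k=0  a_k=13  p_k/q_k = 13/1
…
k=3  a_k=8  p_k/q_k = 230/17
k=4  a_k=1  p_k/q_k = 257/19
k=5  a_k=1  p_k/q_k = 487/36
→ (487, 36).  Check: 487²=237169, 183·36²=237168, difference 1.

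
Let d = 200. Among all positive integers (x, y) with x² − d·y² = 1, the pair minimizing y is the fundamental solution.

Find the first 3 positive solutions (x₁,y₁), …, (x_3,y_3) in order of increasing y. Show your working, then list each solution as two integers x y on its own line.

d=200: √d = [14; 7,28] (ℓ=2, even), read p_1/q_1
i=0: a=14 ⇒ p=14, q=1
i=1: a=7 ⇒ p=99, q=7
→ (99, 7).  Check: 99²=9801, 200·7²=9800, difference 1.
(x_2, y_2) = (99·99 + 200·7·7, 99·7 + 7·99) = (19601, 1386)
(x_3, y_3) = (99·19601 + 200·7·1386, 99·1386 + 7·19601) = (3880899, 274421)

99 7
19601 1386
3880899 274421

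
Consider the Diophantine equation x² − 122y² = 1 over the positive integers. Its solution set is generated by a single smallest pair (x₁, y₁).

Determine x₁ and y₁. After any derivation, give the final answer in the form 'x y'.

[11; 22] for √122; ℓ=1 ⇒ convergent index 1
i=0: a=11 ⇒ p=11, q=1
i=1: a=22 ⇒ p=243, q=22
→ (243, 22).  Check: 243²=59049, 122·22²=59048, difference 1.

243 22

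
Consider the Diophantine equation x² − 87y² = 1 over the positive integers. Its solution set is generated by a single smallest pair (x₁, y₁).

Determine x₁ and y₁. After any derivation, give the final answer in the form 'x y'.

√87 → a₀=9, period (3,18); ℓ=2 even so k=1
step 0: (9, 1)  from 9·(1,0) + (0,1)
step 1: (28, 3)  from 3·(9,1) + (1,0)
(x₁, y₁) = (28, 3);  28² − 87·3² = 1 ✓

28 3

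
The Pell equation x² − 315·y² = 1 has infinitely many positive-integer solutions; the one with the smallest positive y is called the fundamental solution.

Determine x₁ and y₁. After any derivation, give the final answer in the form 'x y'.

71 4

d=315: √d = [17; 1,2,1,34] (ℓ=4, even), read p_3/q_3
i=0: a=17 ⇒ p=17, q=1
…
i=2: a=2 ⇒ p=53, q=3
i=3: a=1 ⇒ p=71, q=4
fundamental: x₁=71, y₁=4  (since 5041 − 315·16 = 1)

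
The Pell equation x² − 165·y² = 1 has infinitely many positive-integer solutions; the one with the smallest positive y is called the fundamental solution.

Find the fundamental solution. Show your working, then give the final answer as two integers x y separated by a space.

√165 → a₀=12, period (1,5,2,5,1,24); ℓ=6 even so k=5
k=0  a_k=12  p_k/q_k = 12/1
k=1  a_k=1  p_k/q_k = 13/1
k=2  a_k=5  p_k/q_k = 77/6
…
k=4  a_k=5  p_k/q_k = 912/71
k=5  a_k=1  p_k/q_k = 1079/84
→ (1079, 84).  Check: 1079²=1164241, 165·84²=1164240, difference 1.

1079 84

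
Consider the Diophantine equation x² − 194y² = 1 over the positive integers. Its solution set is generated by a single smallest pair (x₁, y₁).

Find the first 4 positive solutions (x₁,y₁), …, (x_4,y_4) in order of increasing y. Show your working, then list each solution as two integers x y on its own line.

195 14
76049 5460
29658915 2129386
11566900801 830455080

[13; 1,12,1,26] for √194; ℓ=4 ⇒ convergent index 3
step 0: (13, 1)  from 13·(1,0) + (0,1)
…
step 2: (181, 13)  from 12·(14,1) + (13,1)
step 3: (195, 14)  from 1·(181,13) + (14,1)
→ (195, 14).  Check: 195²=38025, 194·14²=38024, difference 1.
k=2:  x_2 = 195·195+194·14·14 = 76049,  y_2 = 195·14+14·195 = 5460
k=3:  x_3 = 195·76049+194·14·5460 = 29658915,  y_3 = 195·5460+14·76049 = 2129386
k=4:  x_4 = 195·29658915+194·14·2129386 = 11566900801,  y_4 = 195·2129386+14·29658915 = 830455080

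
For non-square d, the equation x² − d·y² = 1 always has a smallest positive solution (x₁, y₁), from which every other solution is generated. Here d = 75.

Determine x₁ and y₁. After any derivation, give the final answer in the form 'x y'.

26 3

√75 = [8; 1,1,1,16, …], period ℓ=4 (even) → k=3
k=0  a_k=8  p_k/q_k = 8/1
k=1  a_k=1  p_k/q_k = 9/1
k=2  a_k=1  p_k/q_k = 17/2
k=3  a_k=1  p_k/q_k = 26/3
→ (26, 3).  Check: 26²=676, 75·3²=675, difference 1.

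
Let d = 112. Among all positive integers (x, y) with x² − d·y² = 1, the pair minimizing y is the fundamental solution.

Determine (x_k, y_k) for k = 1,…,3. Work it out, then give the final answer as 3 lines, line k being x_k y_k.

√112 → a₀=10, period (1,1,2,1,1,20); ℓ=6 even so k=5
k=0  a_k=10  p_k/q_k = 10/1
…
k=4  a_k=1  p_k/q_k = 74/7
k=5  a_k=1  p_k/q_k = 127/12
fundamental: x₁=127, y₁=12  (since 16129 − 112·144 = 1)
n=2: (127,12)∘(127,12) = (127·127+112·12·12, 127·12+12·127) = (32257,3048)
n=3: (32257,3048)∘(127,12) = (127·32257+112·12·3048, 127·3048+12·32257) = (8193151,774180)

127 12
32257 3048
8193151 774180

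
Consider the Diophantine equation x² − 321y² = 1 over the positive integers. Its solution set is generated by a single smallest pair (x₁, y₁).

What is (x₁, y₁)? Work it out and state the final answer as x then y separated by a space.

√321 = [17; 1,10,1,34, …], period ℓ=4 (even) → k=3
a_0=17:  p_0=17·1+0=17,  q_0=17·0+1=1
a_1=1:  p_1=1·17+1=18,  q_1=1·1+0=1
a_2=10:  p_2=10·18+17=197,  q_2=10·1+1=11
a_3=1:  p_3=1·197+18=215,  q_3=1·11+1=12
(x₁, y₁) = (215, 12);  215² − 321·12² = 1 ✓

215 12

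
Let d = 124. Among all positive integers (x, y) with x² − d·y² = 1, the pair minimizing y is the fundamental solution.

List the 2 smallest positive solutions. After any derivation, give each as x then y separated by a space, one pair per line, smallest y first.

4620799 414960
42703566796801 3834893506080

√124 = [11; 7,2,1,1,1,…,2,7,22, …], period ℓ=16 (even) → k=15
k=0  a_k=11  p_k/q_k = 11/1
k=1  a_k=7  p_k/q_k = 78/7
k=2  a_k=2  p_k/q_k = 167/15
…
k=4  a_k=1  p_k/q_k = 412/37
k=5  a_k=1  p_k/q_k = 657/59
k=6  a_k=3  p_k/q_k = 2383/214
k=7  a_k=1  p_k/q_k = 3040/273
k=8  a_k=4  p_k/q_k = 14543/1306
k=9  a_k=1  p_k/q_k = 17583/1579
…
k=11  a_k=1  p_k/q_k = 84875/7622
…
k=13  a_k=1  p_k/q_k = 237042/21287
k=14  a_k=2  p_k/q_k = 626251/56239
k=15  a_k=7  p_k/q_k = 4620799/414960
fundamental: x₁=4620799, y₁=414960  (since 21351783398401 − 124·172191801600 = 1)
(x_2, y_2) = (4620799·4620799 + 124·414960·414960, 4620799·414960 + 414960·4620799) = (42703566796801, 3834893506080)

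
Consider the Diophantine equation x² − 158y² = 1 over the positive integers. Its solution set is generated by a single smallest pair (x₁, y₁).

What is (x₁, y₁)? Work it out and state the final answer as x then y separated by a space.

√158 = [12; 1,1,3,12,3,1,1,24, …], period ℓ=8 (even) → k=7
a_0=12:  p_0=12·1+0=12,  q_0=12·0+1=1
a_1=1:  p_1=1·12+1=13,  q_1=1·1+0=1
…
a_3=3:  p_3=3·25+13=88,  q_3=3·2+1=7
…
a_6=1:  p_6=1·3331+1081=4412,  q_6=1·265+86=351
a_7=1:  p_7=1·4412+3331=7743,  q_7=1·351+265=616
(x₁, y₁) = (7743, 616);  7743² − 158·616² = 1 ✓

7743 616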